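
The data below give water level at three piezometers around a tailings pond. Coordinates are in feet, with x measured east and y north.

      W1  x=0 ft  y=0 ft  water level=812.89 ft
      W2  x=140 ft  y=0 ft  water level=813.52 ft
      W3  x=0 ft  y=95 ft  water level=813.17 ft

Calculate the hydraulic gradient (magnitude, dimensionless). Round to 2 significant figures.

0.0054

∂h/∂x = (813.52 − 812.89) / (140 − 0) = +0.004500
∂h/∂y = (813.17 − 812.89) / (95 − 0) = +0.002947
|∇h| = √(0.004500² + 0.002947²) = 0.005379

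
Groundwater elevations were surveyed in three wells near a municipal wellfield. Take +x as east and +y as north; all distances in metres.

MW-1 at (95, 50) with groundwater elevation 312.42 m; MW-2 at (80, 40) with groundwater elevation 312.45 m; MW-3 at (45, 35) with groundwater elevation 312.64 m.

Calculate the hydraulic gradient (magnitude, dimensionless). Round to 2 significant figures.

Taking MW-1 as reference: MW-2−MW-1 = (-15, -10, +0.03); MW-3−MW-1 = (-50, -15, +0.22).
Determinant of the coordinate differences = (-15)·(-15) − (-50)·(-10) = -275.
∂h/∂x = [(+0.03)·(-15) − (+0.22)·(-10)] / -275 = -0.006364
∂h/∂y = [(-15)·(+0.22) − (-50)·(+0.03)] / -275 = +0.006545
|∇h| = √(-0.006364² + 0.006545²) = 0.009129

0.0091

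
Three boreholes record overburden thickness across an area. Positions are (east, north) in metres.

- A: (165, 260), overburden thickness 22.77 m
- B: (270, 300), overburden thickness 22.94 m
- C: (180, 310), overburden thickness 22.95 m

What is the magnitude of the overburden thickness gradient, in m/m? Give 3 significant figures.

Differences from A: to B (Δx, Δy, Δh) = (105, 40, +0.17); to C = (15, 50, +0.18).
Solve a·Δx + b·Δy = Δd: det = 105·50 − 15·40 = 4650.
∂d/∂x = [(+0.17)·50 − (+0.18)·40] / 4650 = +0.0002796
∂d/∂y = [105·(+0.18) − 15·(+0.17)] / 4650 = +0.003516
|∇f| = √(0.0002796² + 0.003516²) = 0.003527 m/m

0.00353 m/m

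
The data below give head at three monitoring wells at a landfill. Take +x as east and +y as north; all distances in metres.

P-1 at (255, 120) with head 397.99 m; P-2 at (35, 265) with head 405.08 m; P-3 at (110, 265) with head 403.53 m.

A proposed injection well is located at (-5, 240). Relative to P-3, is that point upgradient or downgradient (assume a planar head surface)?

upgradient

Taking P-1 as reference: P-2−P-1 = (-220, 145, +7.09); P-3−P-1 = (-145, 145, +5.54).
Solve a·Δx + b·Δy = Δh: det = (-220)·145 − (-145)·145 = -10875.
∂h/∂x = [(+7.09)·145 − (+5.54)·145] / -10875 = -0.02067
∂h/∂y = [(-220)·(+5.54) − (-145)·(+7.09)] / -10875 = +0.01754
Head at (-5, 240) = 397.99 + (-0.02067)·(-260) + (+0.01754)·(120) = 405.47 m.
That is higher than the 403.53 m at P-3, so the point is upgradient.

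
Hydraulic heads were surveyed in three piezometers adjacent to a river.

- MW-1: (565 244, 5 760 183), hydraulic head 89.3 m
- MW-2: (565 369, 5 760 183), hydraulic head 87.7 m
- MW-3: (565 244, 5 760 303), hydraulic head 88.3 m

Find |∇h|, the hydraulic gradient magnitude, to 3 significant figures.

0.0153

∂h/∂x = (87.7 − 89.3) / (565369 − 565244) = -0.01280
∂h/∂y = (88.3 − 89.3) / (5760303 − 5760183) = -0.008333
|∇h| = √(-0.01280² + -0.008333²) = 0.01527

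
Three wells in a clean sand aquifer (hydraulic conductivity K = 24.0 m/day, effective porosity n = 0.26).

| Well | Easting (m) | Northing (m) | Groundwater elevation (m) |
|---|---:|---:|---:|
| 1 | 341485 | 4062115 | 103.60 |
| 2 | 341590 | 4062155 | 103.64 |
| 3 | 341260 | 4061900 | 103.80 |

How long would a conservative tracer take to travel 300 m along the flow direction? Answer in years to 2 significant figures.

3.5 years

With h = a·x + b·y + c and 1 as origin, the differences give:
  105·a + 40·b = +0.04
  (-225)·a + (-215)·b = +0.20
Eliminate b (×(-215) and ×40, subtract): -13575·a = -16.600 → a = ∂h/∂x = +0.001223
Back-substitute: b = ∂h/∂y = -0.002210.
|∇h| = √(0.001223² + -0.002210²) = 0.002526
Seepage velocity v = K·i/n = 24.0 × 0.002526 / 0.26 = 0.2332 m/day.
t = 300 / 0.2332 = 1286 days = 3.52 years.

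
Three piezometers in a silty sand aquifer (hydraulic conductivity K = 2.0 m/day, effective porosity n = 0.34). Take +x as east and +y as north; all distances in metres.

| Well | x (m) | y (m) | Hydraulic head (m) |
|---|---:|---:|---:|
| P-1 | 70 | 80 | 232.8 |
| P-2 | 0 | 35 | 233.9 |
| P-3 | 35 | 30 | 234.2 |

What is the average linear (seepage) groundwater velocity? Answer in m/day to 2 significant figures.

0.18 m/day

With h = a·x + b·y + c and P-1 as origin, the differences give:
  (-70)·a + (-45)·b = +1.1
  (-35)·a + (-50)·b = +1.4
Eliminate b (×(-50) and ×(-45), subtract): 1925·a = 8.00 → a = ∂h/∂x = +0.004156
Back-substitute: b = ∂h/∂y = -0.03091.
|∇h| = √(0.004156² + -0.03091²) = 0.03119
Seepage velocity v = K·i/n = 2.0 × 0.03119 / 0.34 = 0.1835 m/day.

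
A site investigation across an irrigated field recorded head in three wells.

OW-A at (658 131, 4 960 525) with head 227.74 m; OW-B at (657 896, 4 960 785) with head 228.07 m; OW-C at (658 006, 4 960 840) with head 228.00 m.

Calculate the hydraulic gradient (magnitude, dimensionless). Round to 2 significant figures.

0.00100

Differences from OW-A: to OW-B (Δx, Δy, Δh) = (-235, 260, +0.33); to OW-C = (-125, 315, +0.26).
Determinant of the coordinate differences = (-235)·315 − (-125)·260 = -41525.
∂h/∂x = [(+0.33)·315 − (+0.26)·260] / -41525 = -0.0008754
∂h/∂y = [(-235)·(+0.26) − (-125)·(+0.33)] / -41525 = +0.0004780
|∇h| = √(-0.0008754² + 0.0004780²) = 0.0009974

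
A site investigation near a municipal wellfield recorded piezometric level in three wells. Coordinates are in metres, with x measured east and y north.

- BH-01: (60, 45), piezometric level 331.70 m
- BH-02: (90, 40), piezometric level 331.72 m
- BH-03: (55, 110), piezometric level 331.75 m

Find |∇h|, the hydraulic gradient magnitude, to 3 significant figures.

Three-point gradient (reference BH-01): Δ to BH-02 = (30, -5, +0.02), Δ to BH-03 = (-5, 65, +0.05).
∂h/∂x = +0.0008052, ∂h/∂y = +0.0008312 (det = 1925).
|∇h| = √(0.0008052² + 0.0008312²) = 0.001157

0.00116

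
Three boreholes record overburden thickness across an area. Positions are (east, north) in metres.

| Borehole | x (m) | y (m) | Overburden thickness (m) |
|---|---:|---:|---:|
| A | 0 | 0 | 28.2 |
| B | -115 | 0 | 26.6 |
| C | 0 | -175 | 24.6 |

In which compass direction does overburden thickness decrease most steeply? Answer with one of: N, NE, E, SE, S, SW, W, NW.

SW

∂d/∂x = (26.6 − 28.2) / (-115 − 0) = +0.01391
∂d/∂y = (24.6 − 28.2) / (-175 − 0) = +0.02057
Steepest decrease is along −∇f = (-0.01391 E, -0.02057 N) → southwest.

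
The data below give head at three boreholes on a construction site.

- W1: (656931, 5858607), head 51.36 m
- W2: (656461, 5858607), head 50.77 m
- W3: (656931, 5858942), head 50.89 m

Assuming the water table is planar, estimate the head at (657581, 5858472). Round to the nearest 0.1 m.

∂h/∂x = (50.77 − 51.36) / (656461 − 656931) = +0.001255
∂h/∂y = (50.89 − 51.36) / (5858942 − 5858607) = -0.001403
h(657581, 5858472) = 51.36 + (+0.001255)·(650) + (-0.001403)·(-135) = 51.36 +0.816 +0.189 = 52.365 m.

52.4 m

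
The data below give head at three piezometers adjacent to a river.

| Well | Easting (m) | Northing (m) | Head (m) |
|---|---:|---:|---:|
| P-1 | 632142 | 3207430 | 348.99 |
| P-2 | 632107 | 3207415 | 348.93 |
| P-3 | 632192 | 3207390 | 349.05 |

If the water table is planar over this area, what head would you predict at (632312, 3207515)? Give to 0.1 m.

With h = a·x + b·y + c and P-1 as origin, the differences give:
  (-35)·a + (-15)·b = -0.06
  50·a + (-40)·b = +0.06
Eliminate b (×(-40) and ×(-15), subtract): 2150·a = 3.300 → a = ∂h/∂x = +0.001535
Back-substitute: b = ∂h/∂y = +0.0004186.
h(632312, 3207515) = 348.99 + (+0.001535)·(170) + (+0.0004186)·(85) = 348.99 +0.261 +0.036 = 349.287 m.

349.3 m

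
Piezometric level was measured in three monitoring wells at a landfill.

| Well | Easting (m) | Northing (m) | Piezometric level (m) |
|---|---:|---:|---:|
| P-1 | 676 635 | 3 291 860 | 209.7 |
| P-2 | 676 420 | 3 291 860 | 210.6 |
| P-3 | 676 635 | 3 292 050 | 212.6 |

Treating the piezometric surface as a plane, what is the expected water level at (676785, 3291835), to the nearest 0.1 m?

208.7 m

∂h/∂x = (210.6 − 209.7) / (676420 − 676635) = -0.004186
∂h/∂y = (212.6 − 209.7) / (3292050 − 3291860) = +0.01526
h(676785, 3291835) = 209.7 + (-0.004186)·(150) + (+0.01526)·(-25) = 209.7 -0.628 -0.382 = 208.691 m.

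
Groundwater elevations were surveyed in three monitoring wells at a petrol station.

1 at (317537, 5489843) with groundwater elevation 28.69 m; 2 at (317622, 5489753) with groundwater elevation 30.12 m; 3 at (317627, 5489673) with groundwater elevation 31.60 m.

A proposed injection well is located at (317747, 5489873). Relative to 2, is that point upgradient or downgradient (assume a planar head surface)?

Differences from 1: to 2 (Δx, Δy, Δh) = (85, -90, +1.43); to 3 = (90, -170, +2.91).
Determinant of the coordinate differences = 85·(-170) − 90·(-90) = -6350.
∂h/∂x = [(+1.43)·(-170) − (+2.91)·(-90)] / -6350 = -0.002961
∂h/∂y = [85·(+2.91) − 90·(+1.43)] / -6350 = -0.01869
Head at (317747, 5489873) = 28.69 + (-0.002961)·(210) + (-0.01869)·(30) = 27.51 m.
That is lower than the 30.12 m at 2, so the point is downgradient.

downgradient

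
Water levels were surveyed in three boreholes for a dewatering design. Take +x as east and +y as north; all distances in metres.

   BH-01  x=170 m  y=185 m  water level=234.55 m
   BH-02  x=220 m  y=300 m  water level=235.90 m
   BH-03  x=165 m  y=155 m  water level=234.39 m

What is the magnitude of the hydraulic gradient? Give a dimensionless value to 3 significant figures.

Taking BH-01 as reference: BH-02−BH-01 = (50, 115, +1.35); BH-03−BH-01 = (-5, -30, -0.16).
Solve a·Δx + b·Δy = Δh: det = 50·(-30) − (-5)·115 = -925.
∂h/∂x = [(+1.35)·(-30) − (-0.16)·115] / -925 = +0.02389
∂h/∂y = [50·(-0.16) − (-5)·(+1.35)] / -925 = +0.001351
|∇h| = √(0.02389² + 0.001351²) = 0.02393

0.0239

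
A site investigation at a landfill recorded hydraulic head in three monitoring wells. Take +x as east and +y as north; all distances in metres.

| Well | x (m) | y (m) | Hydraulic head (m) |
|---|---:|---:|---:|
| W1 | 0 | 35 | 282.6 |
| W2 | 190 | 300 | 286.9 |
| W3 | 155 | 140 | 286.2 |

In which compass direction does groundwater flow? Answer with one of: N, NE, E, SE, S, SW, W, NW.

W

Three-point gradient (reference W1): Δ to W2 = (190, 265, +4.3), Δ to W3 = (155, 105, +3.6).
∂h/∂x = +0.02379, ∂h/∂y = -0.0008284 (det = -21125).
Flow = −∇h = (-0.02379 east, +0.0008284 north), which points west.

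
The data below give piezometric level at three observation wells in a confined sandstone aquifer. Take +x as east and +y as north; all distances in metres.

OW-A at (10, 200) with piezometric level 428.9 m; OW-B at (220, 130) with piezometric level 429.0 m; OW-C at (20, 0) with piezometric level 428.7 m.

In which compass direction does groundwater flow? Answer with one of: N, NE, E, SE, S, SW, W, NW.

SW

Differences from OW-A: to OW-B (Δx, Δy, Δh) = (210, -70, +0.1); to OW-C = (10, -200, -0.2).
Determinant of the coordinate differences = 210·(-200) − 10·(-70) = -41300.
∂h/∂x = [(+0.1)·(-200) − (-0.2)·(-70)] / -41300 = +0.0008232
∂h/∂y = [210·(-0.2) − 10·(+0.1)] / -41300 = +0.001041
Flow = −∇h = (-0.0008232 east, -0.001041 north), which points southwest.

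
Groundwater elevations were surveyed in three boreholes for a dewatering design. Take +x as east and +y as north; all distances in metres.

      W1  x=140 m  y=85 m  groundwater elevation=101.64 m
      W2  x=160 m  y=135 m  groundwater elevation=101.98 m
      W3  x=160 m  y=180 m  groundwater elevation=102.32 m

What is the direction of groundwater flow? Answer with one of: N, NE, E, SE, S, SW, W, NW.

S

Taking W1 as reference: W2−W1 = (20, 50, +0.34); W3−W1 = (20, 95, +0.68).
Solve a·Δx + b·Δy = Δh: det = 20·95 − 20·50 = 900.
∂h/∂x = [(+0.34)·95 − (+0.68)·50] / 900 = -0.001889
∂h/∂y = [20·(+0.68) − 20·(+0.34)] / 900 = +0.007556
Flow = −∇h = (+0.001889 east, -0.007556 north), which points south.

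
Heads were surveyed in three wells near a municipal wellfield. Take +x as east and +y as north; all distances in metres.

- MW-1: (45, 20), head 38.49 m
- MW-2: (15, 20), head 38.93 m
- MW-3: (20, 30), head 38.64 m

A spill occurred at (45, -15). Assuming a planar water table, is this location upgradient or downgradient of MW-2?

upgradient

With h = a·x + b·y + c and MW-1 as origin, the differences give:
  (-30)·a + 0·b = +0.44
  (-25)·a + 10·b = +0.15
Eliminate b (×10 and ×0, subtract): -300·a = 4.400 → a = ∂h/∂x = -0.01467
Back-substitute: b = ∂h/∂y = -0.02167.
Head at (45, -15) = 38.49 + (-0.01467)·(0) + (-0.02167)·(-35) = 39.25 m.
That is higher than the 38.93 m at MW-2, so the point is upgradient.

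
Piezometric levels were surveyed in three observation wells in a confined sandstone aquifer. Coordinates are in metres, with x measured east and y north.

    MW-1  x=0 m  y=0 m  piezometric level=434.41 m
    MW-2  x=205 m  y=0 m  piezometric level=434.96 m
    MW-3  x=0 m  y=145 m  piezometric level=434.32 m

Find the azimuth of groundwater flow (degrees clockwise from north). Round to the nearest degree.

283°

∂h/∂x = (434.96 − 434.41) / (205 − 0) = +0.002683
∂h/∂y = (434.32 − 434.41) / (145 − 0) = -0.0006207
Flow direction (−∇h) has components (-0.002683 E, +0.0006207 N).
Azimuth = atan2(E, N) = atan2(-0.002683, +0.0006207) = 283.0° ≈ 283°.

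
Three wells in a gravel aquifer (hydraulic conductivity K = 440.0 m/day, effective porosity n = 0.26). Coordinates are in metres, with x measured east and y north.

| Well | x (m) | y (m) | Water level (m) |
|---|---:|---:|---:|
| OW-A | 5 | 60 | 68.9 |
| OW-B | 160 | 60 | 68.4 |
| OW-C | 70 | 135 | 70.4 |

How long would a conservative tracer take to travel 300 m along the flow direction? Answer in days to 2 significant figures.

7.7 days

Taking OW-A as reference: OW-B−OW-A = (155, 0, -0.5); OW-C−OW-A = (65, 75, +1.5).
Determinant of the coordinate differences = 155·75 − 65·0 = 11625.
∂h/∂x = [(-0.5)·75 − (+1.5)·0] / 11625 = -0.003226
∂h/∂y = [155·(+1.5) − 65·(-0.5)] / 11625 = +0.02280
|∇h| = √(-0.003226² + 0.02280²) = 0.02303
Seepage velocity v = K·i/n = 440.0 × 0.02303 / 0.26 = 38.97 m/day.
t = 300 / 38.97 = 7.698 days.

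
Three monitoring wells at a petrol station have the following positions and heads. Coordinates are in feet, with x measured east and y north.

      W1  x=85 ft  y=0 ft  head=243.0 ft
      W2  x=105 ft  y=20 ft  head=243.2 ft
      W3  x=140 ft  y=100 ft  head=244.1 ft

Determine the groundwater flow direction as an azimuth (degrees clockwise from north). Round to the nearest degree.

With h = a·x + b·y + c and W1 as origin, the differences give:
  20·a + 20·b = +0.2
  55·a + 100·b = +1.1
Eliminate b (×100 and ×20, subtract): 900·a = -2.00 → a = ∂h/∂x = -0.002222
Back-substitute: b = ∂h/∂y = +0.01222.
Flow direction (−∇h) has components (+0.002222 E, -0.01222 N).
Azimuth = atan2(E, N) = atan2(+0.002222, -0.01222) = 169.7° ≈ 170°.

170°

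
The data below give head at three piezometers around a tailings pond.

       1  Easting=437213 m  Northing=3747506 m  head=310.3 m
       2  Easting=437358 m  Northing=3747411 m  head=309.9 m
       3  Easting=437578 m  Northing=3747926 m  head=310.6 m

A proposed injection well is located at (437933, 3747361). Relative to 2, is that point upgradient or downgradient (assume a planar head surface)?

downgradient

With h = a·x + b·y + c and 1 as origin, the differences give:
  145·a + (-95)·b = -0.4
  365·a + 420·b = +0.3
Eliminate b (×420 and ×(-95), subtract): 95575·a = -139.50 → a = ∂h/∂x = -0.001460
Back-substitute: b = ∂h/∂y = +0.001983.
Head at (437933, 3747361) = 310.3 + (-0.001460)·(720) + (+0.001983)·(-145) = 308.96 m.
That is lower than the 309.9 m at 2, so the point is downgradient.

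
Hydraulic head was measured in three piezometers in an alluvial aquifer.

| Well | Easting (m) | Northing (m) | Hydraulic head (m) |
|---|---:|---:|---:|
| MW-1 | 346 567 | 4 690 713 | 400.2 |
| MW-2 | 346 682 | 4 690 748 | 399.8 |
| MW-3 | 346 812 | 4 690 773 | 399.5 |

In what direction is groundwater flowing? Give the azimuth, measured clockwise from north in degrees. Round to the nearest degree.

002°

Taking MW-1 as reference: MW-2−MW-1 = (115, 35, -0.4); MW-3−MW-1 = (245, 60, -0.7).
Solve a·Δx + b·Δy = Δh: det = 115·60 − 245·35 = -1675.
∂h/∂x = [(-0.4)·60 − (-0.7)·35] / -1675 = -0.0002985
∂h/∂y = [115·(-0.7) − 245·(-0.4)] / -1675 = -0.01045
Flow direction (−∇h) has components (+0.0002985 E, +0.01045 N).
Azimuth = atan2(E, N) = atan2(+0.0002985, +0.01045) = 1.6° ≈ 002°.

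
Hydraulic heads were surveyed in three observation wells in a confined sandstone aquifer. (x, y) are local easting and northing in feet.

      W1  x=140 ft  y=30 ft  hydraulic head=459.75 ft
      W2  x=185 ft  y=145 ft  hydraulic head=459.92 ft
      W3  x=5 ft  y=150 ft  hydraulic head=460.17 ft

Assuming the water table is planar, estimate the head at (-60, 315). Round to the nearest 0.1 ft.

460.6 ft

With h = a·x + b·y + c and W1 as origin, the differences give:
  45·a + 115·b = +0.17
  (-135)·a + 120·b = +0.42
Eliminate b (×120 and ×115, subtract): 20925·a = -27.900 → a = ∂h/∂x = -0.001333
Back-substitute: b = ∂h/∂y = +0.002000.
h(-60, 315) = 459.75 + (-0.001333)·(-200) + (+0.002000)·(285) = 459.75 +0.267 +0.570 = 460.587 ft.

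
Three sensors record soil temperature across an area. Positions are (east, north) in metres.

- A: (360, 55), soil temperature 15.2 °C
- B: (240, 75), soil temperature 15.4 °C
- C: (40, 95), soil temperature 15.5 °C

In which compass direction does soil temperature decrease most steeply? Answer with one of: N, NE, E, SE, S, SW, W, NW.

S

Three-point gradient (reference A): Δ to B = (-120, 20, +0.2), Δ to C = (-320, 40, +0.3).
∂T/∂x = +0.001250, ∂T/∂y = +0.01750 (det = 1600).
Steepest decrease is along −∇f = (-0.001250 E, -0.01750 N) → south.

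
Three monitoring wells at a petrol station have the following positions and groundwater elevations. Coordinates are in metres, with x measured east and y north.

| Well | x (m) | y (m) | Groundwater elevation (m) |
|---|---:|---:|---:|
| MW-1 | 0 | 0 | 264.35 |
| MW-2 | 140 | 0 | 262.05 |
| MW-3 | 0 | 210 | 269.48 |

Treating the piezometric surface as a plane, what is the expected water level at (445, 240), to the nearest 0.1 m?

262.9 m

∂h/∂x = (262.05 − 264.35) / (140 − 0) = -0.01643
∂h/∂y = (269.48 − 264.35) / (210 − 0) = +0.02443
h(445, 240) = 264.35 + (-0.01643)·(445) + (+0.02443)·(240) = 264.35 -7.311 +5.863 = 262.902 m.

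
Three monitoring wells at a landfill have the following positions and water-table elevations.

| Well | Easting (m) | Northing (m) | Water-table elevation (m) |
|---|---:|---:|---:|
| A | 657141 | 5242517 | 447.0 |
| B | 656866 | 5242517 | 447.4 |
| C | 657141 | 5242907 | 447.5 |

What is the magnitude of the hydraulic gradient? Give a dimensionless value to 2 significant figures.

∂h/∂x = (447.4 − 447.0) / (656866 − 657141) = -0.001455
∂h/∂y = (447.5 − 447.0) / (5242907 − 5242517) = +0.001282
|∇h| = √(-0.001455² + 0.001282²) = 0.001939

0.0019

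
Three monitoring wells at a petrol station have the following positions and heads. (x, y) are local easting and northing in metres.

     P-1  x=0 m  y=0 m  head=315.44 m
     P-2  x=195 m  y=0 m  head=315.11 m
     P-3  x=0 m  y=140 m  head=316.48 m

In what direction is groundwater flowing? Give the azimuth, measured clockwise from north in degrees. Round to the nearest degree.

∂h/∂x = (315.11 − 315.44) / (195 − 0) = -0.001692
∂h/∂y = (316.48 − 315.44) / (140 − 0) = +0.007429
Flow direction (−∇h) has components (+0.001692 E, -0.007429 N).
Azimuth = atan2(E, N) = atan2(+0.001692, -0.007429) = 167.2° ≈ 167°.

167°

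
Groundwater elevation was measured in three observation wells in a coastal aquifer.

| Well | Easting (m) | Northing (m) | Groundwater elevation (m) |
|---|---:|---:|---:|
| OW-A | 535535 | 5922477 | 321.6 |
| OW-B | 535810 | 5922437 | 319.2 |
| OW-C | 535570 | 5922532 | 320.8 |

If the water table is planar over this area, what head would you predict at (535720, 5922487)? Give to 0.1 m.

Differences from OW-A: to OW-B (Δx, Δy, Δh) = (275, -40, -2.4); to OW-C = (35, 55, -0.8).
Determinant of the coordinate differences = 275·55 − 35·(-40) = 16525.
∂h/∂x = [(-2.4)·55 − (-0.8)·(-40)] / 16525 = -0.009924
∂h/∂y = [275·(-0.8) − 35·(-2.4)] / 16525 = -0.008230
h(535720, 5922487) = 321.6 + (-0.009924)·(185) + (-0.008230)·(10) = 321.6 -1.836 -0.082 = 319.682 m.

319.7 m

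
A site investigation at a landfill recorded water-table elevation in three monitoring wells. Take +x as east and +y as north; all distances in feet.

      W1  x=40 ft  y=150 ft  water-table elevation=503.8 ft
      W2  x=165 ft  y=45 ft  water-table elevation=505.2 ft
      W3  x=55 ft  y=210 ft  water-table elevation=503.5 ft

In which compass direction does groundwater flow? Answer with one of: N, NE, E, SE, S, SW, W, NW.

NW

With h = a·x + b·y + c and W1 as origin, the differences give:
  125·a + (-105)·b = +1.4
  15·a + 60·b = -0.3
Eliminate b (×60 and ×(-105), subtract): 9075·a = 52.50 → a = ∂h/∂x = +0.005785
Back-substitute: b = ∂h/∂y = -0.006446.
Flow = −∇h = (-0.005785 east, +0.006446 north), which points northwest.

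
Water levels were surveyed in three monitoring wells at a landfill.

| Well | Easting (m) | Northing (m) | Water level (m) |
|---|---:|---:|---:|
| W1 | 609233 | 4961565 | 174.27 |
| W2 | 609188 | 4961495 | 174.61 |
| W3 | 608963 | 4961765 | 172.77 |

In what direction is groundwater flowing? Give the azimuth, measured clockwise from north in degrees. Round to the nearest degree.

Differences from W1: to W2 (Δx, Δy, Δh) = (-45, -70, +0.34); to W3 = (-270, 200, -1.50).
Solve a·Δx + b·Δy = Δh: det = (-45)·200 − (-270)·(-70) = -27900.
∂h/∂x = [(+0.34)·200 − (-1.50)·(-70)] / -27900 = +0.001326
∂h/∂y = [(-45)·(-1.50) − (-270)·(+0.34)] / -27900 = -0.005710
Flow direction (−∇h) has components (-0.001326 E, +0.005710 N).
Azimuth = atan2(E, N) = atan2(-0.001326, +0.005710) = 346.9° ≈ 347°.

347°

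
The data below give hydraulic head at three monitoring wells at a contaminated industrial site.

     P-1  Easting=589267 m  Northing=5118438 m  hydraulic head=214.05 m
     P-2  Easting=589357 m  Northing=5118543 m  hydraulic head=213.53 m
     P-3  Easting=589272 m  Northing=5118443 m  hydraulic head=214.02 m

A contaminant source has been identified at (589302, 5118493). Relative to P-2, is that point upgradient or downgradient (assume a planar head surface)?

Taking P-1 as reference: P-2−P-1 = (90, 105, -0.52); P-3−P-1 = (5, 5, -0.03).
Solve a·Δx + b·Δy = Δh: det = 90·5 − 5·105 = -75.
∂h/∂x = [(-0.52)·5 − (-0.03)·105] / -75 = -0.007333
∂h/∂y = [90·(-0.03) − 5·(-0.52)] / -75 = +0.001333
Head at (589302, 5118493) = 214.05 + (-0.007333)·(35) + (+0.001333)·(55) = 213.87 m.
That is higher than the 213.53 m at P-2, so the point is upgradient.

upgradient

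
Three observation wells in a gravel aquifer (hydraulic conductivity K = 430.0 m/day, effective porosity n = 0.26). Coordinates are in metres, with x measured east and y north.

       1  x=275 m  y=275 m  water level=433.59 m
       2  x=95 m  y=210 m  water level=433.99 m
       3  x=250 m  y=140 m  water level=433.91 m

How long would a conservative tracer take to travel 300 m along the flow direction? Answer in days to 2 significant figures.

71 days

With h = a·x + b·y + c and 1 as origin, the differences give:
  (-180)·a + (-65)·b = +0.40
  (-25)·a + (-135)·b = +0.32
Eliminate b (×(-135) and ×(-65), subtract): 22675·a = -33.200 → a = ∂h/∂x = -0.001464
Back-substitute: b = ∂h/∂y = -0.002099.
|∇h| = √(-0.001464² + -0.002099²) = 0.002559
Seepage velocity v = K·i/n = 430.0 × 0.002559 / 0.26 = 4.232 m/day.
t = 300 / 4.232 = 70.89 days.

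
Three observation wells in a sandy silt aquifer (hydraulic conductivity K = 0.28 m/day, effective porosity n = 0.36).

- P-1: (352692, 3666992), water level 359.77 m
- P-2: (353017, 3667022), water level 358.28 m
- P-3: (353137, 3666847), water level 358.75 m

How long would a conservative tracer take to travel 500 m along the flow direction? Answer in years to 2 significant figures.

With h = a·x + b·y + c and P-1 as origin, the differences give:
  325·a + 30·b = -1.49
  445·a + (-145)·b = -1.02
Eliminate b (×(-145) and ×30, subtract): -60475·a = 246.650 → a = ∂h/∂x = -0.004079
Back-substitute: b = ∂h/∂y = -0.005482.
|∇h| = √(-0.004079² + -0.005482²) = 0.006833
Seepage velocity v = K·i/n = 0.28 × 0.006833 / 0.36 = 0.005315 m/day.
t = 500 / 0.005315 = 9.407e+04 days = 258 years.

260 years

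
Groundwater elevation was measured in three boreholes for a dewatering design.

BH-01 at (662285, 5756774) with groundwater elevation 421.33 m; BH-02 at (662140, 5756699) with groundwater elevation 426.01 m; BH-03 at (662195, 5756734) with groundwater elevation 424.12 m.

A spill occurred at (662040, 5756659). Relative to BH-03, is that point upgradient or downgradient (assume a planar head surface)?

upgradient

With h = a·x + b·y + c and BH-01 as origin, the differences give:
  (-145)·a + (-75)·b = +4.68
  (-90)·a + (-40)·b = +2.79
Eliminate b (×(-40) and ×(-75), subtract): -950·a = 22.050 → a = ∂h/∂x = -0.02321
Back-substitute: b = ∂h/∂y = -0.01753.
Head at (662040, 5756659) = 421.33 + (-0.02321)·(-245) + (-0.01753)·(-115) = 429.03 m.
That is higher than the 424.12 m at BH-03, so the point is upgradient.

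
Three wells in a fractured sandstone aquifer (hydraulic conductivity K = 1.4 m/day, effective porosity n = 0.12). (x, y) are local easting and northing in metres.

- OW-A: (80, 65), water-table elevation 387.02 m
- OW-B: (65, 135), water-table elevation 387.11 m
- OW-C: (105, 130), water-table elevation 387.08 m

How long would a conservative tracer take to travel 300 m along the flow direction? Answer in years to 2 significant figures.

With h = a·x + b·y + c and OW-A as origin, the differences give:
  (-15)·a + 70·b = +0.09
  25·a + 65·b = +0.06
Eliminate b (×65 and ×70, subtract): -2725·a = 1.650 → a = ∂h/∂x = -0.0006055
Back-substitute: b = ∂h/∂y = +0.001156.
|∇h| = √(-0.0006055² + 0.001156²) = 0.001305
Seepage velocity v = K·i/n = 1.4 × 0.001305 / 0.12 = 0.01522 m/day.
t = 300 / 0.01522 = 1.971e+04 days = 54 years.

54 years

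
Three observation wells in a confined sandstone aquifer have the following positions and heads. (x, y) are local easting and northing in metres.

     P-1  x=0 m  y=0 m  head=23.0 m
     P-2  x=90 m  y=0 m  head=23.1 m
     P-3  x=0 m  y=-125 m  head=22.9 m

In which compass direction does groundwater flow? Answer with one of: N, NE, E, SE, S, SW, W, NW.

∂h/∂x = (23.1 − 23.0) / (90 − 0) = +0.001111
∂h/∂y = (22.9 − 23.0) / (-125 − 0) = +0.0008000
Flow = −∇h = (-0.001111 east, -0.0008000 north), which points southwest.

SW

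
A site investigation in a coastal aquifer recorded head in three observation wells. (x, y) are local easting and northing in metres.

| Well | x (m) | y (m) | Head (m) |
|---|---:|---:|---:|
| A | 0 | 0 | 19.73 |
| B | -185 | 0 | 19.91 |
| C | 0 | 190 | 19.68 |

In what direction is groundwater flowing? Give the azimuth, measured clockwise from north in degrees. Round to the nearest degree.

075°

∂h/∂x = (19.91 − 19.73) / (-185 − 0) = -0.0009730
∂h/∂y = (19.68 − 19.73) / (190 − 0) = -0.0002632
Flow direction (−∇h) has components (+0.0009730 E, +0.0002632 N).
Azimuth = atan2(E, N) = atan2(+0.0009730, +0.0002632) = 74.9° ≈ 075°.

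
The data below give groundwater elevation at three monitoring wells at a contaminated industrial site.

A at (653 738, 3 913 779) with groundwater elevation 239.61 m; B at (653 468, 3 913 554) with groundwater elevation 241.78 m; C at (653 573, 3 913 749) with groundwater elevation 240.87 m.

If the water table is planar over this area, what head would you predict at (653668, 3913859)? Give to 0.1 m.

Differences from A: to B (Δx, Δy, Δh) = (-270, -225, +2.17); to C = (-165, -30, +1.26).
Determinant of the coordinate differences = (-270)·(-30) − (-165)·(-225) = -29025.
∂h/∂x = [(+2.17)·(-30) − (+1.26)·(-225)] / -29025 = -0.007525
∂h/∂y = [(-270)·(+1.26) − (-165)·(+2.17)] / -29025 = -0.0006150
h(653668, 3913859) = 239.61 + (-0.007525)·(-70) + (-0.0006150)·(80) = 239.61 +0.527 -0.049 = 240.088 m.

240.1 m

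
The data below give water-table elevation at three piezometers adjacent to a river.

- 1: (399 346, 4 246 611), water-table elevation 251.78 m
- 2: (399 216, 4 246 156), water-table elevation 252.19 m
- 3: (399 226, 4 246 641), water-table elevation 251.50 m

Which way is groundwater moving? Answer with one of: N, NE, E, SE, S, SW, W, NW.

NW

Taking 1 as reference: 2−1 = (-130, -455, +0.41); 3−1 = (-120, 30, -0.28).
Solve a·Δx + b·Δy = Δh: det = (-130)·30 − (-120)·(-455) = -58500.
∂h/∂x = [(+0.41)·30 − (-0.28)·(-455)] / -58500 = +0.001968
∂h/∂y = [(-130)·(-0.28) − (-120)·(+0.41)] / -58500 = -0.001463
Flow = −∇h = (-0.001968 east, +0.001463 north), which points northwest.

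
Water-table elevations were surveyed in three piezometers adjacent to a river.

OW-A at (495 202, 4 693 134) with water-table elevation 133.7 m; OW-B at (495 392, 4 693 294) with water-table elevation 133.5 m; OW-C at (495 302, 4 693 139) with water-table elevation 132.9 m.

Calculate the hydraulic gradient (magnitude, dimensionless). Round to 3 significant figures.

0.0122

With h = a·x + b·y + c and OW-A as origin, the differences give:
  190·a + 160·b = -0.2
  100·a + 5·b = -0.8
Eliminate b (×5 and ×160, subtract): -15050·a = 127.00 → a = ∂h/∂x = -0.008439
Back-substitute: b = ∂h/∂y = +0.008771.
|∇h| = √(-0.008439² + 0.008771²) = 0.01217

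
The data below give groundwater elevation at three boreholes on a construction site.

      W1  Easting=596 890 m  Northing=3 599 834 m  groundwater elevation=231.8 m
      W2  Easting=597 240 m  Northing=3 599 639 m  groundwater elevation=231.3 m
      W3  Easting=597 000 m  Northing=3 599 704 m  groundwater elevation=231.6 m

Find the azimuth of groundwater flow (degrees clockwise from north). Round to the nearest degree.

Differences from W1: to W2 (Δx, Δy, Δh) = (350, -195, -0.5); to W3 = (110, -130, -0.2).
Solve a·Δx + b·Δy = Δh: det = 350·(-130) − 110·(-195) = -24050.
∂h/∂x = [(-0.5)·(-130) − (-0.2)·(-195)] / -24050 = -0.001081
∂h/∂y = [350·(-0.2) − 110·(-0.5)] / -24050 = +0.0006237
Flow direction (−∇h) has components (+0.001081 E, -0.0006237 N).
Azimuth = atan2(E, N) = atan2(+0.001081, -0.0006237) = 120.0° ≈ 120°.

120°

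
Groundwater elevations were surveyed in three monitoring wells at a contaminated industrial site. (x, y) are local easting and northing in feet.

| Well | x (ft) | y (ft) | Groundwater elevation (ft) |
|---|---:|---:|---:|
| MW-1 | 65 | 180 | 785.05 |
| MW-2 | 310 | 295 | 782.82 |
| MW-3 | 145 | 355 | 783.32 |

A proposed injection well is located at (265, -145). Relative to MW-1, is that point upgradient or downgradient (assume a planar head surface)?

upgradient

With h = a·x + b·y + c and MW-1 as origin, the differences give:
  245·a + 115·b = -2.23
  80·a + 175·b = -1.73
Eliminate b (×175 and ×115, subtract): 33675·a = -191.300 → a = ∂h/∂x = -0.005681
Back-substitute: b = ∂h/∂y = -0.007289.
Head at (265, -145) = 785.05 + (-0.005681)·(200) + (-0.007289)·(-325) = 786.28 ft.
That is higher than the 785.05 ft at MW-1, so the point is upgradient.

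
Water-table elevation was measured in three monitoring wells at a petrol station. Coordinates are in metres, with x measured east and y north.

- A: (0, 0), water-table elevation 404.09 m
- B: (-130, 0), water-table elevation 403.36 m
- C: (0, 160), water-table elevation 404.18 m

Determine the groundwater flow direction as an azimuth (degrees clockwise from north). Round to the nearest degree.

∂h/∂x = (403.36 − 404.09) / (-130 − 0) = +0.005615
∂h/∂y = (404.18 − 404.09) / (160 − 0) = +0.0005625
Flow direction (−∇h) has components (-0.005615 E, -0.0005625 N).
Azimuth = atan2(E, N) = atan2(-0.005615, -0.0005625) = 264.3° ≈ 264°.

264°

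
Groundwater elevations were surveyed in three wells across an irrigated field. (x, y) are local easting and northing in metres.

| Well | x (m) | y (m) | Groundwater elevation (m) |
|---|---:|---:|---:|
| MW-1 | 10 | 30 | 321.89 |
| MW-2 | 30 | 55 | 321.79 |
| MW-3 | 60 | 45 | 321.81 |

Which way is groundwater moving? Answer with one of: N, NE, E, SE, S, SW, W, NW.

Taking MW-1 as reference: MW-2−MW-1 = (20, 25, -0.10); MW-3−MW-1 = (50, 15, -0.08).
Determinant of the coordinate differences = 20·15 − 50·25 = -950.
∂h/∂x = [(-0.10)·15 − (-0.08)·25] / -950 = -0.0005263
∂h/∂y = [20·(-0.08) − 50·(-0.10)] / -950 = -0.003579
Flow = −∇h = (+0.0005263 east, +0.003579 north), which points north.

N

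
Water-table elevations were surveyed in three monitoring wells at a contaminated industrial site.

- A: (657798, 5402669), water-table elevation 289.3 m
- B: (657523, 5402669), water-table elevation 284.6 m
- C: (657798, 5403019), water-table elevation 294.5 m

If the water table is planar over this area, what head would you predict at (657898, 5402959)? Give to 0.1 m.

295.3 m

∂h/∂x = (284.6 − 289.3) / (657523 − 657798) = +0.01709
∂h/∂y = (294.5 − 289.3) / (5403019 − 5402669) = +0.01486
h(657898, 5402959) = 289.3 + (+0.01709)·(100) + (+0.01486)·(290) = 289.3 +1.709 +4.309 = 295.318 m.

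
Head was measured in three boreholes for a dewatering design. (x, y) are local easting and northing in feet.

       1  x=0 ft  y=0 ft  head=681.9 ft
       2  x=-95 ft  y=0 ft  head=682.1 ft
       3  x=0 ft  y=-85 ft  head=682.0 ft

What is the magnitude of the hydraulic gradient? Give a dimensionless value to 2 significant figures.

0.0024

∂h/∂x = (682.1 − 681.9) / (-95 − 0) = -0.002105
∂h/∂y = (682.0 − 681.9) / (-85 − 0) = -0.001176
|∇h| = √(-0.002105² + -0.001176²) = 0.002411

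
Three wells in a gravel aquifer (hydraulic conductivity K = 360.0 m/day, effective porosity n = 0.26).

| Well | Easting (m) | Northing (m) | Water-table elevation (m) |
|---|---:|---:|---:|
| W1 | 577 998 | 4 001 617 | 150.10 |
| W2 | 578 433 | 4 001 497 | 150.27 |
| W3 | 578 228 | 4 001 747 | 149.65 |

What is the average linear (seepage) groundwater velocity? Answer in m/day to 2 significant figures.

3.9 m/day

Taking W1 as reference: W2−W1 = (435, -120, +0.17); W3−W1 = (230, 130, -0.45).
Solve a·Δx + b·Δy = Δh: det = 435·130 − 230·(-120) = 84150.
∂h/∂x = [(+0.17)·130 − (-0.45)·(-120)] / 84150 = -0.0003791
∂h/∂y = [435·(-0.45) − 230·(+0.17)] / 84150 = -0.002791
|∇h| = √(-0.0003791² + -0.002791²) = 0.002817
Seepage velocity v = K·i/n = 360.0 × 0.002817 / 0.26 = 3.9 m/day.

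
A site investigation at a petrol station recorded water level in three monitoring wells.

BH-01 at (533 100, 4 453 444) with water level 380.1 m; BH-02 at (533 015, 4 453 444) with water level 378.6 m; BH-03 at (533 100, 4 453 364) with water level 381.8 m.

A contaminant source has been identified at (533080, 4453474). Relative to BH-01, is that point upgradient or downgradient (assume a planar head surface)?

downgradient

∂h/∂x = (378.6 − 380.1) / (533015 − 533100) = +0.01765
∂h/∂y = (381.8 − 380.1) / (4453364 − 4453444) = -0.02125
Head at (533080, 4453474) = 380.1 + (+0.01765)·(-20) + (-0.02125)·(30) = 379.11 m.
That is lower than the 380.1 m at BH-01, so the point is downgradient.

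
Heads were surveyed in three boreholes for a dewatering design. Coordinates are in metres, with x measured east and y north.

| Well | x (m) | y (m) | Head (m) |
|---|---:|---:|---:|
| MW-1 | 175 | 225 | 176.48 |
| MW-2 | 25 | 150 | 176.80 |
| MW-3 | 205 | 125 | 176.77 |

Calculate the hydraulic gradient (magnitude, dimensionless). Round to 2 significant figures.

Taking MW-1 as reference: MW-2−MW-1 = (-150, -75, +0.32); MW-3−MW-1 = (30, -100, +0.29).
Solve a·Δx + b·Δy = Δh: det = (-150)·(-100) − 30·(-75) = 17250.
∂h/∂x = [(+0.32)·(-100) − (+0.29)·(-75)] / 17250 = -0.0005942
∂h/∂y = [(-150)·(+0.29) − 30·(+0.32)] / 17250 = -0.003078
|∇h| = √(-0.0005942² + -0.003078²) = 0.003135

0.0031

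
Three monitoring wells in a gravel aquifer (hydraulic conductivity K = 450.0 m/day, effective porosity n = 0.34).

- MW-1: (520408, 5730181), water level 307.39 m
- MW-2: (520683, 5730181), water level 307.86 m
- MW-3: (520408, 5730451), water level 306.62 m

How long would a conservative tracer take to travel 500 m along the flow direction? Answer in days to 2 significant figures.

110 days

∂h/∂x = (307.86 − 307.39) / (520683 − 520408) = +0.001709
∂h/∂y = (306.62 − 307.39) / (5730451 − 5730181) = -0.002852
|∇h| = √(0.001709² + -0.002852²) = 0.003325
Seepage velocity v = K·i/n = 450.0 × 0.003325 / 0.34 = 4.401 m/day.
t = 500 / 4.401 = 113.6 days.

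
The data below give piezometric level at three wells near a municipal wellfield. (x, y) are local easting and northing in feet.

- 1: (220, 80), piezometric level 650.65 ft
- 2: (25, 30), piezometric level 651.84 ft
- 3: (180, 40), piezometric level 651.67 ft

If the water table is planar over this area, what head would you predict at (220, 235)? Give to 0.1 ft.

646.6 ft

Differences from 1: to 2 (Δx, Δy, Δh) = (-195, -50, +1.19); to 3 = (-40, -40, +1.02).
Determinant of the coordinate differences = (-195)·(-40) − (-40)·(-50) = 5800.
∂h/∂x = [(+1.19)·(-40) − (+1.02)·(-50)] / 5800 = +0.0005862
∂h/∂y = [(-195)·(+1.02) − (-40)·(+1.19)] / 5800 = -0.02609
h(220, 235) = 650.65 + (+0.0005862)·(0) + (-0.02609)·(155) = 650.65 +0.000 -4.043 = 646.607 ft.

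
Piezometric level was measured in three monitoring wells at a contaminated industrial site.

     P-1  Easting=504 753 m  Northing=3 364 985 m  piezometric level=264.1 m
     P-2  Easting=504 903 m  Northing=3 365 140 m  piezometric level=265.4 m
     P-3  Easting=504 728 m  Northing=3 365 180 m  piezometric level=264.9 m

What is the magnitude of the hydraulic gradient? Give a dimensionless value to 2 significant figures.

Three-point gradient (reference P-1): Δ to P-2 = (150, 155, +1.3), Δ to P-3 = (-25, 195, +0.8).
∂h/∂x = +0.003909, ∂h/∂y = +0.004604 (det = 33125).
|∇h| = √(0.003909² + 0.004604²) = 0.00604

0.0060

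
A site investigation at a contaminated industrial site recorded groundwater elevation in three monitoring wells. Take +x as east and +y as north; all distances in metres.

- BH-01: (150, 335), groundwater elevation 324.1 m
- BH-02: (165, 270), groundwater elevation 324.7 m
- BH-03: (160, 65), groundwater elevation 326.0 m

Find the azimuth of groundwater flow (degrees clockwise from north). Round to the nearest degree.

Differences from BH-01: to BH-02 (Δx, Δy, Δh) = (15, -65, +0.6); to BH-03 = (10, -270, +1.9).
Determinant of the coordinate differences = 15·(-270) − 10·(-65) = -3400.
∂h/∂x = [(+0.6)·(-270) − (+1.9)·(-65)] / -3400 = +0.01132
∂h/∂y = [15·(+1.9) − 10·(+0.6)] / -3400 = -0.006618
Flow direction (−∇h) has components (-0.01132 E, +0.006618 N).
Azimuth = atan2(E, N) = atan2(-0.01132, +0.006618) = 300.3° ≈ 300°.

300°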